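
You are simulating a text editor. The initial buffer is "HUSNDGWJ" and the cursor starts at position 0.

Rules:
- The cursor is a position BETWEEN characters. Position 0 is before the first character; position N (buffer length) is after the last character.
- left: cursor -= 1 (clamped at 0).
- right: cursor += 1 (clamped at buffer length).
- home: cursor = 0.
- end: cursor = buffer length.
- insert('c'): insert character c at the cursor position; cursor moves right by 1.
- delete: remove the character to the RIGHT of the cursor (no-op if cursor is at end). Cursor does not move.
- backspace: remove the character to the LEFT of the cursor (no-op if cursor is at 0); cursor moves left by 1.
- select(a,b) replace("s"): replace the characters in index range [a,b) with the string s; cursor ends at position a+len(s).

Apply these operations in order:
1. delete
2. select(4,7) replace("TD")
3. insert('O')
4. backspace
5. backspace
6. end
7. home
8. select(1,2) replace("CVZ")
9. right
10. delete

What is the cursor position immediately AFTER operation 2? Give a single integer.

Answer: 6

Derivation:
After op 1 (delete): buf='USNDGWJ' cursor=0
After op 2 (select(4,7) replace("TD")): buf='USNDTD' cursor=6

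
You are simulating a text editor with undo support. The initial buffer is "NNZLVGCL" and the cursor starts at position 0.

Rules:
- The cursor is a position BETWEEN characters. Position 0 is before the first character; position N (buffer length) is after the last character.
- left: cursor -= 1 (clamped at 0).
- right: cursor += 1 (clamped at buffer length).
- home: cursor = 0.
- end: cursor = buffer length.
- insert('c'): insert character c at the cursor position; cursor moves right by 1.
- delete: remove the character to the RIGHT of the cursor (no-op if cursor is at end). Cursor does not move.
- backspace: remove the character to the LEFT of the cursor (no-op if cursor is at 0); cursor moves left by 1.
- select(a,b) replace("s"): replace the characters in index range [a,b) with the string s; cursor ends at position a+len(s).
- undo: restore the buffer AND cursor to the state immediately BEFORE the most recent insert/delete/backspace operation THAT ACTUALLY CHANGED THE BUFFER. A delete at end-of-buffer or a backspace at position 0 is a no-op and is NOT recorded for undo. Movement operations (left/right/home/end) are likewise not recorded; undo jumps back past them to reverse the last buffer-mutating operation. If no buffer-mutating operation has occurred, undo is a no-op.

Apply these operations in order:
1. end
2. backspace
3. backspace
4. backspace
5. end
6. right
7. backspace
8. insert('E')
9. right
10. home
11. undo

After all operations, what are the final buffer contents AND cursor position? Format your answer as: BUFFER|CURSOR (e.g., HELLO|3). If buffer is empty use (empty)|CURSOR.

After op 1 (end): buf='NNZLVGCL' cursor=8
After op 2 (backspace): buf='NNZLVGC' cursor=7
After op 3 (backspace): buf='NNZLVG' cursor=6
After op 4 (backspace): buf='NNZLV' cursor=5
After op 5 (end): buf='NNZLV' cursor=5
After op 6 (right): buf='NNZLV' cursor=5
After op 7 (backspace): buf='NNZL' cursor=4
After op 8 (insert('E')): buf='NNZLE' cursor=5
After op 9 (right): buf='NNZLE' cursor=5
After op 10 (home): buf='NNZLE' cursor=0
After op 11 (undo): buf='NNZL' cursor=4

Answer: NNZL|4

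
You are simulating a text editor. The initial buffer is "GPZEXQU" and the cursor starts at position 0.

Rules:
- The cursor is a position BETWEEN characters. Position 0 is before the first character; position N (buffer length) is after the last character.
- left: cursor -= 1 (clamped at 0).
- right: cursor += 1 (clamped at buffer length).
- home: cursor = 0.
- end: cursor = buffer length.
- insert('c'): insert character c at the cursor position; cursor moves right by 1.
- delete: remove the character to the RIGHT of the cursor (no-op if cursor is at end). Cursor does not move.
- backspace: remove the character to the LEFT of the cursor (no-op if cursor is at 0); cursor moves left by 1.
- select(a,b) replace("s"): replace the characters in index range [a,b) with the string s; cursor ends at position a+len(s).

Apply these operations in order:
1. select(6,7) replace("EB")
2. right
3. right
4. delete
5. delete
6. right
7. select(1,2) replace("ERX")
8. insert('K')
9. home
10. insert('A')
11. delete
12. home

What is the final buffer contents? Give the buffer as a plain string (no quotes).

After op 1 (select(6,7) replace("EB")): buf='GPZEXQEB' cursor=8
After op 2 (right): buf='GPZEXQEB' cursor=8
After op 3 (right): buf='GPZEXQEB' cursor=8
After op 4 (delete): buf='GPZEXQEB' cursor=8
After op 5 (delete): buf='GPZEXQEB' cursor=8
After op 6 (right): buf='GPZEXQEB' cursor=8
After op 7 (select(1,2) replace("ERX")): buf='GERXZEXQEB' cursor=4
After op 8 (insert('K')): buf='GERXKZEXQEB' cursor=5
After op 9 (home): buf='GERXKZEXQEB' cursor=0
After op 10 (insert('A')): buf='AGERXKZEXQEB' cursor=1
After op 11 (delete): buf='AERXKZEXQEB' cursor=1
After op 12 (home): buf='AERXKZEXQEB' cursor=0

Answer: AERXKZEXQEB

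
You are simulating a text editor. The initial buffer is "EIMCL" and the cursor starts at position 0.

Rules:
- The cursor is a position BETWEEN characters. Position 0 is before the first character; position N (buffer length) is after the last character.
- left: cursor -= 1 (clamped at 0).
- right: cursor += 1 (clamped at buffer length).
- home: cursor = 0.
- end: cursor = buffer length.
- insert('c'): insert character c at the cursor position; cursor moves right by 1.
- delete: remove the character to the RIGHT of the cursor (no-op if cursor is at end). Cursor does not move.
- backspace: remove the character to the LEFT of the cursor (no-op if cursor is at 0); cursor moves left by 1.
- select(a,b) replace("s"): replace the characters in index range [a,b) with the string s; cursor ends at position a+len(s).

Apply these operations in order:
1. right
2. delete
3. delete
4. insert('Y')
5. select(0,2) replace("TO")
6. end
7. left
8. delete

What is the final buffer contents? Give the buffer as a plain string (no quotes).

Answer: TOC

Derivation:
After op 1 (right): buf='EIMCL' cursor=1
After op 2 (delete): buf='EMCL' cursor=1
After op 3 (delete): buf='ECL' cursor=1
After op 4 (insert('Y')): buf='EYCL' cursor=2
After op 5 (select(0,2) replace("TO")): buf='TOCL' cursor=2
After op 6 (end): buf='TOCL' cursor=4
After op 7 (left): buf='TOCL' cursor=3
After op 8 (delete): buf='TOC' cursor=3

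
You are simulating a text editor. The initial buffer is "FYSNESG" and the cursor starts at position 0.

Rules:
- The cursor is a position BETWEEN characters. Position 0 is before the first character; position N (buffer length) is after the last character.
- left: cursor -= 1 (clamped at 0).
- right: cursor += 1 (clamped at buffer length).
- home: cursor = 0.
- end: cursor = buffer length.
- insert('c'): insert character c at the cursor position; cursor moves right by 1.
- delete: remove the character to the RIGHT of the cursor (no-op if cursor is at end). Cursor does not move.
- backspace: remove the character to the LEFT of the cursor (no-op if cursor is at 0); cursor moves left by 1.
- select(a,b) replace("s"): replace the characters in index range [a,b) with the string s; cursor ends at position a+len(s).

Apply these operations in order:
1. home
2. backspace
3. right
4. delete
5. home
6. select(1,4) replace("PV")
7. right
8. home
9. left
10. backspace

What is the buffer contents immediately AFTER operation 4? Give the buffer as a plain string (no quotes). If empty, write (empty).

After op 1 (home): buf='FYSNESG' cursor=0
After op 2 (backspace): buf='FYSNESG' cursor=0
After op 3 (right): buf='FYSNESG' cursor=1
After op 4 (delete): buf='FSNESG' cursor=1

Answer: FSNESG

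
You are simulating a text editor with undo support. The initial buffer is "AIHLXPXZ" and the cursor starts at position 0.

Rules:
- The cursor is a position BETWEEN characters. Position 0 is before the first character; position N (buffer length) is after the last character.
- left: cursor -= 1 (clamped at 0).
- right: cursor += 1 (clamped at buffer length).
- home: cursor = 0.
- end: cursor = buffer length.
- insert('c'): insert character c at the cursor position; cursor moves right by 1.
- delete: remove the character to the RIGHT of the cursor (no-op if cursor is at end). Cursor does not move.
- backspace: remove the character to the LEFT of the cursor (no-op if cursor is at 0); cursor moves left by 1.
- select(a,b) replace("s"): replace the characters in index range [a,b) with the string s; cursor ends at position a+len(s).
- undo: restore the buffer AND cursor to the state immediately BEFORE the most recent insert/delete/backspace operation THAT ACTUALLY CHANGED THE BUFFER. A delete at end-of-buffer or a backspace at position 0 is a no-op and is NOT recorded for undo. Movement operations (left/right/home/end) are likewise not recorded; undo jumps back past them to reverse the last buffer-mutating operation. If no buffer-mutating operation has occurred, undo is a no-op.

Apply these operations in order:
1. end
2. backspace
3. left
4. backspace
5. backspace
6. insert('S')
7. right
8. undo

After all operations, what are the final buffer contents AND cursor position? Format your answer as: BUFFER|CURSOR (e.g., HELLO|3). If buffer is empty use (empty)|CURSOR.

After op 1 (end): buf='AIHLXPXZ' cursor=8
After op 2 (backspace): buf='AIHLXPX' cursor=7
After op 3 (left): buf='AIHLXPX' cursor=6
After op 4 (backspace): buf='AIHLXX' cursor=5
After op 5 (backspace): buf='AIHLX' cursor=4
After op 6 (insert('S')): buf='AIHLSX' cursor=5
After op 7 (right): buf='AIHLSX' cursor=6
After op 8 (undo): buf='AIHLX' cursor=4

Answer: AIHLX|4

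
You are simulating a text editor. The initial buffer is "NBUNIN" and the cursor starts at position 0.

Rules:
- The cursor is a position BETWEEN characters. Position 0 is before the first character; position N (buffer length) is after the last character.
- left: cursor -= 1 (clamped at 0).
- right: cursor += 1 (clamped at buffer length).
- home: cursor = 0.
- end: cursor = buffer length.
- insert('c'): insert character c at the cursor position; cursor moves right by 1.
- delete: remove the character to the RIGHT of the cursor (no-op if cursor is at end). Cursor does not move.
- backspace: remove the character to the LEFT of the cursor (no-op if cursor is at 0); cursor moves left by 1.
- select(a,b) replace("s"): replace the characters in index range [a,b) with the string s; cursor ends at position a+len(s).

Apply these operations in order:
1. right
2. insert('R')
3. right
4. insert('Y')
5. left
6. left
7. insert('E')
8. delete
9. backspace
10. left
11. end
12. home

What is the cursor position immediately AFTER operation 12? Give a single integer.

Answer: 0

Derivation:
After op 1 (right): buf='NBUNIN' cursor=1
After op 2 (insert('R')): buf='NRBUNIN' cursor=2
After op 3 (right): buf='NRBUNIN' cursor=3
After op 4 (insert('Y')): buf='NRBYUNIN' cursor=4
After op 5 (left): buf='NRBYUNIN' cursor=3
After op 6 (left): buf='NRBYUNIN' cursor=2
After op 7 (insert('E')): buf='NREBYUNIN' cursor=3
After op 8 (delete): buf='NREYUNIN' cursor=3
After op 9 (backspace): buf='NRYUNIN' cursor=2
After op 10 (left): buf='NRYUNIN' cursor=1
After op 11 (end): buf='NRYUNIN' cursor=7
After op 12 (home): buf='NRYUNIN' cursor=0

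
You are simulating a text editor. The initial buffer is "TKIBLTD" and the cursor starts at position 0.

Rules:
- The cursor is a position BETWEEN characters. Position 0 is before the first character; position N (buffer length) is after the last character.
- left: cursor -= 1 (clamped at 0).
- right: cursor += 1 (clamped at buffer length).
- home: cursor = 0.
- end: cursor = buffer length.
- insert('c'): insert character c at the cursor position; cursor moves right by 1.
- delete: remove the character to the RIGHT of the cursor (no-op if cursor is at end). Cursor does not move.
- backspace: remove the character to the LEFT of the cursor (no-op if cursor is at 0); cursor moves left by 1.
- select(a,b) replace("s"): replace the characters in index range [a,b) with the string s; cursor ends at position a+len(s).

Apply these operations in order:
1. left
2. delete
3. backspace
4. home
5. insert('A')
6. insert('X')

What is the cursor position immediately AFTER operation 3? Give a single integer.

Answer: 0

Derivation:
After op 1 (left): buf='TKIBLTD' cursor=0
After op 2 (delete): buf='KIBLTD' cursor=0
After op 3 (backspace): buf='KIBLTD' cursor=0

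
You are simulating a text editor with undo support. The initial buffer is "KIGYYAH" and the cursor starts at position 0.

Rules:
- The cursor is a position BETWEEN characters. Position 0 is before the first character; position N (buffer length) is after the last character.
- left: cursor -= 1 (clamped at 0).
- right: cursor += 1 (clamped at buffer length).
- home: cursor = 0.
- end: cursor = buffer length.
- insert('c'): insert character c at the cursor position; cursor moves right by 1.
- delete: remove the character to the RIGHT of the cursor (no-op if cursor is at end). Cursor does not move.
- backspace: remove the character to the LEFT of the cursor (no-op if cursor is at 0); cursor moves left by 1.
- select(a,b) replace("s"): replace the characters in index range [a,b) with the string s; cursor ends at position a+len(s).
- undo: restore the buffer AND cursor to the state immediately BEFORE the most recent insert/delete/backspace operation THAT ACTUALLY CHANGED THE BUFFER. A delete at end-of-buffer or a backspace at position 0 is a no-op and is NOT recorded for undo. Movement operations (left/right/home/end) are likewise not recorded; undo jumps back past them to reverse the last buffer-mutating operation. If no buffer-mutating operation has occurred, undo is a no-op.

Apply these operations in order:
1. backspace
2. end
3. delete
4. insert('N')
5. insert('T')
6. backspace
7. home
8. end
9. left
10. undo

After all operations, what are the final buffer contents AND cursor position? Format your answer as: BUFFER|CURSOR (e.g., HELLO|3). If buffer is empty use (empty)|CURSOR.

After op 1 (backspace): buf='KIGYYAH' cursor=0
After op 2 (end): buf='KIGYYAH' cursor=7
After op 3 (delete): buf='KIGYYAH' cursor=7
After op 4 (insert('N')): buf='KIGYYAHN' cursor=8
After op 5 (insert('T')): buf='KIGYYAHNT' cursor=9
After op 6 (backspace): buf='KIGYYAHN' cursor=8
After op 7 (home): buf='KIGYYAHN' cursor=0
After op 8 (end): buf='KIGYYAHN' cursor=8
After op 9 (left): buf='KIGYYAHN' cursor=7
After op 10 (undo): buf='KIGYYAHNT' cursor=9

Answer: KIGYYAHNT|9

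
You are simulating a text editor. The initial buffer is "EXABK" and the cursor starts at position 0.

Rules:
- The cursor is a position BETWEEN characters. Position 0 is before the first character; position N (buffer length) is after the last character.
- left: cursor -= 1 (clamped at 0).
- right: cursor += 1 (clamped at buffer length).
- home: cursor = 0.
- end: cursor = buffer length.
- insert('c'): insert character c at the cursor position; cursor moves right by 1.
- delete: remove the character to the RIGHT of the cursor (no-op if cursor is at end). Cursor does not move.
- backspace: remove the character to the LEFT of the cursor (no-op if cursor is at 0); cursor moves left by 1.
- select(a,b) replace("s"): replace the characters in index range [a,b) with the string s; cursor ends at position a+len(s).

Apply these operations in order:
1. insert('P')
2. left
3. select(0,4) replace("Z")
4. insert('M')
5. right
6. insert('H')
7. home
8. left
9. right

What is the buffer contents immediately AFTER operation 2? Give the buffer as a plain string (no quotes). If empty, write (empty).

After op 1 (insert('P')): buf='PEXABK' cursor=1
After op 2 (left): buf='PEXABK' cursor=0

Answer: PEXABK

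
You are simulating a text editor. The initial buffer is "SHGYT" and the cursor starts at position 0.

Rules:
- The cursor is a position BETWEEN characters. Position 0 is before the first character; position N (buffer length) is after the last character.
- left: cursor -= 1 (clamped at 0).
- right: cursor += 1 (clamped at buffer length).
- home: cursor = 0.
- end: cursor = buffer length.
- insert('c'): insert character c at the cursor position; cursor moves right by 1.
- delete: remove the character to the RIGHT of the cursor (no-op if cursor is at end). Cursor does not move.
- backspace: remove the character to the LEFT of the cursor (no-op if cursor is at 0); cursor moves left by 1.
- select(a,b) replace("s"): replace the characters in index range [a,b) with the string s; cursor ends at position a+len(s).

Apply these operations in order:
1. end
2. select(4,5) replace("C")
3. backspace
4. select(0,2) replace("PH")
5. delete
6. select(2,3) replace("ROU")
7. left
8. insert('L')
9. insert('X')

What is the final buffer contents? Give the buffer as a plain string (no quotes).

After op 1 (end): buf='SHGYT' cursor=5
After op 2 (select(4,5) replace("C")): buf='SHGYC' cursor=5
After op 3 (backspace): buf='SHGY' cursor=4
After op 4 (select(0,2) replace("PH")): buf='PHGY' cursor=2
After op 5 (delete): buf='PHY' cursor=2
After op 6 (select(2,3) replace("ROU")): buf='PHROU' cursor=5
After op 7 (left): buf='PHROU' cursor=4
After op 8 (insert('L')): buf='PHROLU' cursor=5
After op 9 (insert('X')): buf='PHROLXU' cursor=6

Answer: PHROLXU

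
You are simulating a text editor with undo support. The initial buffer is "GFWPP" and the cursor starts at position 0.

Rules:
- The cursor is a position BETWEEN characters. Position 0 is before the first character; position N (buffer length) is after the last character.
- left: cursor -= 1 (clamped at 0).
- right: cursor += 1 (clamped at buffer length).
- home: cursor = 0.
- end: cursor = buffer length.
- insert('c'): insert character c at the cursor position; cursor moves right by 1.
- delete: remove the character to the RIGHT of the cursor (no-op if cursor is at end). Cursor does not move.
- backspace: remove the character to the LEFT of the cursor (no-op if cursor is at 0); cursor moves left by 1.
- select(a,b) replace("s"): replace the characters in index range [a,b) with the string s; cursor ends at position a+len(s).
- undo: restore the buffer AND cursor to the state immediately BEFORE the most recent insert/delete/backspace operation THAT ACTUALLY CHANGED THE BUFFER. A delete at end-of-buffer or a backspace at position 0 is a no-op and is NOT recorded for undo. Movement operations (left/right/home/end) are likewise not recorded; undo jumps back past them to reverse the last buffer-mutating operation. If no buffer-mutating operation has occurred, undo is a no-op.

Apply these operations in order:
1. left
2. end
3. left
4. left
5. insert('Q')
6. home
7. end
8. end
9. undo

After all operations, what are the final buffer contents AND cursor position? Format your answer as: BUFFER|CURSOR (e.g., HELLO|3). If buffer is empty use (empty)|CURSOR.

After op 1 (left): buf='GFWPP' cursor=0
After op 2 (end): buf='GFWPP' cursor=5
After op 3 (left): buf='GFWPP' cursor=4
After op 4 (left): buf='GFWPP' cursor=3
After op 5 (insert('Q')): buf='GFWQPP' cursor=4
After op 6 (home): buf='GFWQPP' cursor=0
After op 7 (end): buf='GFWQPP' cursor=6
After op 8 (end): buf='GFWQPP' cursor=6
After op 9 (undo): buf='GFWPP' cursor=3

Answer: GFWPP|3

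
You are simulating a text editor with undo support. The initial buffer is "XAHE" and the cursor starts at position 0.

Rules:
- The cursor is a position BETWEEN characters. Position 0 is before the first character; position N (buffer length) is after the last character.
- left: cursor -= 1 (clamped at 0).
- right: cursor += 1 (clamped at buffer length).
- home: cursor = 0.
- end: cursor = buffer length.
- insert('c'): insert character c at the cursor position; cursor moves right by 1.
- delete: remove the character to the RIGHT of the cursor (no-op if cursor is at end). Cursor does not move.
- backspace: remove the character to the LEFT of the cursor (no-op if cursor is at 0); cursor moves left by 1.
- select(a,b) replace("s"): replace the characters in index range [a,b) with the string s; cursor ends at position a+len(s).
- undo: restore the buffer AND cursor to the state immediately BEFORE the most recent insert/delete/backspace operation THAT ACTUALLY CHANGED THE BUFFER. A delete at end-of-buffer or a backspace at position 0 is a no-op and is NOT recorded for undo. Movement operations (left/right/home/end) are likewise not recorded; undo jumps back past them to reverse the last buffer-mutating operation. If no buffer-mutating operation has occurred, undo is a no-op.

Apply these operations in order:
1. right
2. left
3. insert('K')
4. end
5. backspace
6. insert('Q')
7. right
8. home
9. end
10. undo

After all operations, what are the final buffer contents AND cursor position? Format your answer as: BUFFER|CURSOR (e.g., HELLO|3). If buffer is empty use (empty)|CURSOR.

After op 1 (right): buf='XAHE' cursor=1
After op 2 (left): buf='XAHE' cursor=0
After op 3 (insert('K')): buf='KXAHE' cursor=1
After op 4 (end): buf='KXAHE' cursor=5
After op 5 (backspace): buf='KXAH' cursor=4
After op 6 (insert('Q')): buf='KXAHQ' cursor=5
After op 7 (right): buf='KXAHQ' cursor=5
After op 8 (home): buf='KXAHQ' cursor=0
After op 9 (end): buf='KXAHQ' cursor=5
After op 10 (undo): buf='KXAH' cursor=4

Answer: KXAH|4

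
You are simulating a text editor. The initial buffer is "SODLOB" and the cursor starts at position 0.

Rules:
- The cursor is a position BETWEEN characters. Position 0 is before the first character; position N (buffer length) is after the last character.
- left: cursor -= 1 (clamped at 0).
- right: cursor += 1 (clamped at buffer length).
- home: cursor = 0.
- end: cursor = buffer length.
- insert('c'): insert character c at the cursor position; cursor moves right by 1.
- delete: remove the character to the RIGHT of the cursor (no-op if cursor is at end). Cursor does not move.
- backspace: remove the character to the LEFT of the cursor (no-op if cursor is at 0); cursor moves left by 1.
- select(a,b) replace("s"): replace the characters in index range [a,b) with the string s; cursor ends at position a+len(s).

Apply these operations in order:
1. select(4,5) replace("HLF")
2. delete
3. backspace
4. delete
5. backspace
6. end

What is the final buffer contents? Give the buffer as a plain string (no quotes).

After op 1 (select(4,5) replace("HLF")): buf='SODLHLFB' cursor=7
After op 2 (delete): buf='SODLHLF' cursor=7
After op 3 (backspace): buf='SODLHL' cursor=6
After op 4 (delete): buf='SODLHL' cursor=6
After op 5 (backspace): buf='SODLH' cursor=5
After op 6 (end): buf='SODLH' cursor=5

Answer: SODLH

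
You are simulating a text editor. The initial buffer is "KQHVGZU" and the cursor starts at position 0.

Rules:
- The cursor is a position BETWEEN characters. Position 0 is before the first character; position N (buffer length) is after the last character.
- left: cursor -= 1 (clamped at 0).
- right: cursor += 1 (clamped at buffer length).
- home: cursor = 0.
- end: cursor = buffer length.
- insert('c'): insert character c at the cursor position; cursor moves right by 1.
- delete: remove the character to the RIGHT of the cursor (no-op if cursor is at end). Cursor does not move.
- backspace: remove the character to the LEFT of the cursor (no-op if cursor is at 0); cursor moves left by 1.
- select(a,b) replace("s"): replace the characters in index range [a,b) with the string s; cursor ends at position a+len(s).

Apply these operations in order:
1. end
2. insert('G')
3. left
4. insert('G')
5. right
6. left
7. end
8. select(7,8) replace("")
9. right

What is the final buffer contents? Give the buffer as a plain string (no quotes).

Answer: KQHVGZUG

Derivation:
After op 1 (end): buf='KQHVGZU' cursor=7
After op 2 (insert('G')): buf='KQHVGZUG' cursor=8
After op 3 (left): buf='KQHVGZUG' cursor=7
After op 4 (insert('G')): buf='KQHVGZUGG' cursor=8
After op 5 (right): buf='KQHVGZUGG' cursor=9
After op 6 (left): buf='KQHVGZUGG' cursor=8
After op 7 (end): buf='KQHVGZUGG' cursor=9
After op 8 (select(7,8) replace("")): buf='KQHVGZUG' cursor=7
After op 9 (right): buf='KQHVGZUG' cursor=8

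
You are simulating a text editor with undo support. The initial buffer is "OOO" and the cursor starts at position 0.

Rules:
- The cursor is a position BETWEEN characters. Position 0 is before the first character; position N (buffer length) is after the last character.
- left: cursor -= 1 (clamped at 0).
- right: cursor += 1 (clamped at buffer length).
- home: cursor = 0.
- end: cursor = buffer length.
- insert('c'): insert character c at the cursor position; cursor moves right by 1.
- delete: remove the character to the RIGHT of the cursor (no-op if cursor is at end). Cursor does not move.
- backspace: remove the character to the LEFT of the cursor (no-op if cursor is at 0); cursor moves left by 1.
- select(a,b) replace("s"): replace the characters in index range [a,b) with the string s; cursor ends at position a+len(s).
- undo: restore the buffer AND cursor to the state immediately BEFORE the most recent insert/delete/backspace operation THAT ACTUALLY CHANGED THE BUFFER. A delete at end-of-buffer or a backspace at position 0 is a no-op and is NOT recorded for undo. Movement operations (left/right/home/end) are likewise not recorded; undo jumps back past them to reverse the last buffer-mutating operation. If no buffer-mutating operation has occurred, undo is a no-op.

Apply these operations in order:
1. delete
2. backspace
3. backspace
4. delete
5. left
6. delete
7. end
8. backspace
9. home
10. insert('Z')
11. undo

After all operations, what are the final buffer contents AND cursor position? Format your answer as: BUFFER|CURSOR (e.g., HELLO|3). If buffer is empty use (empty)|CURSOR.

Answer: (empty)|0

Derivation:
After op 1 (delete): buf='OO' cursor=0
After op 2 (backspace): buf='OO' cursor=0
After op 3 (backspace): buf='OO' cursor=0
After op 4 (delete): buf='O' cursor=0
After op 5 (left): buf='O' cursor=0
After op 6 (delete): buf='(empty)' cursor=0
After op 7 (end): buf='(empty)' cursor=0
After op 8 (backspace): buf='(empty)' cursor=0
After op 9 (home): buf='(empty)' cursor=0
After op 10 (insert('Z')): buf='Z' cursor=1
After op 11 (undo): buf='(empty)' cursor=0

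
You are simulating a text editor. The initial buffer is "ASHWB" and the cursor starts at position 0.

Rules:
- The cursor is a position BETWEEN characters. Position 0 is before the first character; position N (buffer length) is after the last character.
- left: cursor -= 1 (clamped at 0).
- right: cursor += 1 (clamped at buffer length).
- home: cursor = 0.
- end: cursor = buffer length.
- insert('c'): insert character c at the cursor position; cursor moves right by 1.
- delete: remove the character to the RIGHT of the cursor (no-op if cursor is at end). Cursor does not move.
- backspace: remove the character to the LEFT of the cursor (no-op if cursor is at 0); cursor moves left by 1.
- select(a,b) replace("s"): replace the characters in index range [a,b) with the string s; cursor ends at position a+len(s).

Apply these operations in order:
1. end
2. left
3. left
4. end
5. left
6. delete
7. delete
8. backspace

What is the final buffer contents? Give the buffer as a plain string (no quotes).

After op 1 (end): buf='ASHWB' cursor=5
After op 2 (left): buf='ASHWB' cursor=4
After op 3 (left): buf='ASHWB' cursor=3
After op 4 (end): buf='ASHWB' cursor=5
After op 5 (left): buf='ASHWB' cursor=4
After op 6 (delete): buf='ASHW' cursor=4
After op 7 (delete): buf='ASHW' cursor=4
After op 8 (backspace): buf='ASH' cursor=3

Answer: ASH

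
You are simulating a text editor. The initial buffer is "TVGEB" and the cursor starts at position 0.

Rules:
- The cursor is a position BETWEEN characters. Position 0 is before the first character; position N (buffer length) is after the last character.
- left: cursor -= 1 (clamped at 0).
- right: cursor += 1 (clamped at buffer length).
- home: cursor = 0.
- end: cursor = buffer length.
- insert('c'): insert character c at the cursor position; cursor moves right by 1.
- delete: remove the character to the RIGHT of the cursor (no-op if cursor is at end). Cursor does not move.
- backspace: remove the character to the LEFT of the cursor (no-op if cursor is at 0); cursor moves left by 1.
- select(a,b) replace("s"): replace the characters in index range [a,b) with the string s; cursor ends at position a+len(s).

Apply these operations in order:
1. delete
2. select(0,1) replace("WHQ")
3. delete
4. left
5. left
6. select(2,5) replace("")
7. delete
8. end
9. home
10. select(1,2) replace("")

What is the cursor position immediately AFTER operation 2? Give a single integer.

Answer: 3

Derivation:
After op 1 (delete): buf='VGEB' cursor=0
After op 2 (select(0,1) replace("WHQ")): buf='WHQGEB' cursor=3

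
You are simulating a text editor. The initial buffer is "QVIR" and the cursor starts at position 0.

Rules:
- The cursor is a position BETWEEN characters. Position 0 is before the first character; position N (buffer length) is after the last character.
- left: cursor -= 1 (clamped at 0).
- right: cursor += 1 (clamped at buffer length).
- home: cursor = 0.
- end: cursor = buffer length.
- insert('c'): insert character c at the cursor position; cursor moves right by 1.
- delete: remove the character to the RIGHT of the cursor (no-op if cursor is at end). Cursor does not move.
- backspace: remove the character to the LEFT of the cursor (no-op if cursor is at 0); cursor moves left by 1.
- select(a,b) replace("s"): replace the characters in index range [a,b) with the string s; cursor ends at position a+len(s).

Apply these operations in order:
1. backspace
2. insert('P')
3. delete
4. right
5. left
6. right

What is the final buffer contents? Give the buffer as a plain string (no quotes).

After op 1 (backspace): buf='QVIR' cursor=0
After op 2 (insert('P')): buf='PQVIR' cursor=1
After op 3 (delete): buf='PVIR' cursor=1
After op 4 (right): buf='PVIR' cursor=2
After op 5 (left): buf='PVIR' cursor=1
After op 6 (right): buf='PVIR' cursor=2

Answer: PVIR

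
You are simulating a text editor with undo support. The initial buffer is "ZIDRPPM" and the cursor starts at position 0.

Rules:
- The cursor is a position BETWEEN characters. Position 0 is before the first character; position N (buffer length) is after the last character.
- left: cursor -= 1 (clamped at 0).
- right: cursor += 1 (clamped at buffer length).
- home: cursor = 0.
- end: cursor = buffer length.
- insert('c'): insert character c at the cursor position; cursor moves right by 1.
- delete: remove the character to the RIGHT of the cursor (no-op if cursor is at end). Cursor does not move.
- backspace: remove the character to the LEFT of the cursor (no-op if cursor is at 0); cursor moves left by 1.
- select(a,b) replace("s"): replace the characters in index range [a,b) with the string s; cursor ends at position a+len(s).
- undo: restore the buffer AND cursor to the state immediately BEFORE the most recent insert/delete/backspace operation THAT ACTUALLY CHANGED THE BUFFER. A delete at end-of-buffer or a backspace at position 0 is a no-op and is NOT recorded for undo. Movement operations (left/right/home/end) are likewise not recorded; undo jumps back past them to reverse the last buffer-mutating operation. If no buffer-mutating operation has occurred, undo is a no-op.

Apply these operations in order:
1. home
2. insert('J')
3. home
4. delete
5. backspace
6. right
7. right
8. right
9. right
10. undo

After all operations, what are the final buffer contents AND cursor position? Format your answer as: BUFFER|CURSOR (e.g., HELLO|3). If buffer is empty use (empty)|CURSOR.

After op 1 (home): buf='ZIDRPPM' cursor=0
After op 2 (insert('J')): buf='JZIDRPPM' cursor=1
After op 3 (home): buf='JZIDRPPM' cursor=0
After op 4 (delete): buf='ZIDRPPM' cursor=0
After op 5 (backspace): buf='ZIDRPPM' cursor=0
After op 6 (right): buf='ZIDRPPM' cursor=1
After op 7 (right): buf='ZIDRPPM' cursor=2
After op 8 (right): buf='ZIDRPPM' cursor=3
After op 9 (right): buf='ZIDRPPM' cursor=4
After op 10 (undo): buf='JZIDRPPM' cursor=0

Answer: JZIDRPPM|0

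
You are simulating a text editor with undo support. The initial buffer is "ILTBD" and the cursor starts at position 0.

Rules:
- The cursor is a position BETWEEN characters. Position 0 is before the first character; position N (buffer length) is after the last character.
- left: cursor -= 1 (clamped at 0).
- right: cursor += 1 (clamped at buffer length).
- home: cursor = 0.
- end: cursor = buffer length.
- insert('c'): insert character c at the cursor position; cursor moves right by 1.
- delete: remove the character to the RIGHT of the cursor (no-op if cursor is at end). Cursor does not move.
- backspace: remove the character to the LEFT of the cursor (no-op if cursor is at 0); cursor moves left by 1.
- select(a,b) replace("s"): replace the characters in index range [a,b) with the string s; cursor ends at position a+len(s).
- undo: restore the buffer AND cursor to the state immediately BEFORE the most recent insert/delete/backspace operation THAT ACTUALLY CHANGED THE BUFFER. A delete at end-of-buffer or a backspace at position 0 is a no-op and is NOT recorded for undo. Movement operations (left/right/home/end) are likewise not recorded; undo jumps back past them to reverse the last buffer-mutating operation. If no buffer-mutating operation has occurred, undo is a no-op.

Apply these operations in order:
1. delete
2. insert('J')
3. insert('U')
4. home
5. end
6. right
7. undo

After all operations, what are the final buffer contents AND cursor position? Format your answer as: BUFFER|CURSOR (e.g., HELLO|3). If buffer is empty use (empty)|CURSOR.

Answer: JLTBD|1

Derivation:
After op 1 (delete): buf='LTBD' cursor=0
After op 2 (insert('J')): buf='JLTBD' cursor=1
After op 3 (insert('U')): buf='JULTBD' cursor=2
After op 4 (home): buf='JULTBD' cursor=0
After op 5 (end): buf='JULTBD' cursor=6
After op 6 (right): buf='JULTBD' cursor=6
After op 7 (undo): buf='JLTBD' cursor=1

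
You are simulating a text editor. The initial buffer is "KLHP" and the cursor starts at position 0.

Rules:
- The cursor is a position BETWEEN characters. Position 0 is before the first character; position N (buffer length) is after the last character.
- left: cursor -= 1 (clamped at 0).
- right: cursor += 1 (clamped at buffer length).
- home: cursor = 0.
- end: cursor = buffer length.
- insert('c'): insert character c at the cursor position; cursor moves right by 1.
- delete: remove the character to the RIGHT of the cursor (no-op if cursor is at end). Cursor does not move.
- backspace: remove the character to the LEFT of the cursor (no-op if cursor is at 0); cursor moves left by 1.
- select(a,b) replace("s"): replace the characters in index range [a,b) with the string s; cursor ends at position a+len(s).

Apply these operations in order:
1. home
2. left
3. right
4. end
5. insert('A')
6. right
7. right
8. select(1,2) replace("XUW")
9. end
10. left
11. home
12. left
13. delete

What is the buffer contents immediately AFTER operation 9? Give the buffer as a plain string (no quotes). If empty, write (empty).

Answer: KXUWHPA

Derivation:
After op 1 (home): buf='KLHP' cursor=0
After op 2 (left): buf='KLHP' cursor=0
After op 3 (right): buf='KLHP' cursor=1
After op 4 (end): buf='KLHP' cursor=4
After op 5 (insert('A')): buf='KLHPA' cursor=5
After op 6 (right): buf='KLHPA' cursor=5
After op 7 (right): buf='KLHPA' cursor=5
After op 8 (select(1,2) replace("XUW")): buf='KXUWHPA' cursor=4
After op 9 (end): buf='KXUWHPA' cursor=7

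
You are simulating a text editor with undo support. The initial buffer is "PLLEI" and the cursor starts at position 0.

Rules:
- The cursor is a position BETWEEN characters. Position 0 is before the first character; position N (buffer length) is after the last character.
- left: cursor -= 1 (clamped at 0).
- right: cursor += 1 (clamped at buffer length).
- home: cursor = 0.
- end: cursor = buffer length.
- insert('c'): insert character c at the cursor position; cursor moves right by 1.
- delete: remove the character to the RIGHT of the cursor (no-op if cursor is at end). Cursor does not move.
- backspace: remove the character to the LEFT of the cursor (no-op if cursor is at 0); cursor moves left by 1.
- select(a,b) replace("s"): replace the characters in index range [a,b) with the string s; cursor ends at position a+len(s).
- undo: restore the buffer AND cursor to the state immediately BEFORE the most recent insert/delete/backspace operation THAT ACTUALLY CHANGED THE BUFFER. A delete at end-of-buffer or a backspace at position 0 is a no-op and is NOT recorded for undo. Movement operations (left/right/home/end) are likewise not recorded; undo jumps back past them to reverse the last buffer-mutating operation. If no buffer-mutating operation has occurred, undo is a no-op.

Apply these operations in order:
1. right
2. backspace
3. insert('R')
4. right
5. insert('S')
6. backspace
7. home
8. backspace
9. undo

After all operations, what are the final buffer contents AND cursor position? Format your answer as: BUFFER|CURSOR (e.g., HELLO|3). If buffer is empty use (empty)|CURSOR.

Answer: RLSLEI|3

Derivation:
After op 1 (right): buf='PLLEI' cursor=1
After op 2 (backspace): buf='LLEI' cursor=0
After op 3 (insert('R')): buf='RLLEI' cursor=1
After op 4 (right): buf='RLLEI' cursor=2
After op 5 (insert('S')): buf='RLSLEI' cursor=3
After op 6 (backspace): buf='RLLEI' cursor=2
After op 7 (home): buf='RLLEI' cursor=0
After op 8 (backspace): buf='RLLEI' cursor=0
After op 9 (undo): buf='RLSLEI' cursor=3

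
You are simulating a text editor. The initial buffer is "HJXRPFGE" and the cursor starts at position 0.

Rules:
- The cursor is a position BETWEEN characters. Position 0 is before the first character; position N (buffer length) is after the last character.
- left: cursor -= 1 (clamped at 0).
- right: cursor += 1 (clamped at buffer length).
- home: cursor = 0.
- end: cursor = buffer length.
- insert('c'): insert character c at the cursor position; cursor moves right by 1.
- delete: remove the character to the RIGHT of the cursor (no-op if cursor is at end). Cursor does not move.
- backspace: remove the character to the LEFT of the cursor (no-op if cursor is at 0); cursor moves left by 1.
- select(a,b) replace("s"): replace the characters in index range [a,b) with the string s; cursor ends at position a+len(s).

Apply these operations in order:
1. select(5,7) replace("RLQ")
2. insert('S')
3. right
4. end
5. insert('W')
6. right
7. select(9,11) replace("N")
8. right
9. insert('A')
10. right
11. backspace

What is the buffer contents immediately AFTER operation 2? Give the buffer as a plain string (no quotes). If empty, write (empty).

Answer: HJXRPRLQSE

Derivation:
After op 1 (select(5,7) replace("RLQ")): buf='HJXRPRLQE' cursor=8
After op 2 (insert('S')): buf='HJXRPRLQSE' cursor=9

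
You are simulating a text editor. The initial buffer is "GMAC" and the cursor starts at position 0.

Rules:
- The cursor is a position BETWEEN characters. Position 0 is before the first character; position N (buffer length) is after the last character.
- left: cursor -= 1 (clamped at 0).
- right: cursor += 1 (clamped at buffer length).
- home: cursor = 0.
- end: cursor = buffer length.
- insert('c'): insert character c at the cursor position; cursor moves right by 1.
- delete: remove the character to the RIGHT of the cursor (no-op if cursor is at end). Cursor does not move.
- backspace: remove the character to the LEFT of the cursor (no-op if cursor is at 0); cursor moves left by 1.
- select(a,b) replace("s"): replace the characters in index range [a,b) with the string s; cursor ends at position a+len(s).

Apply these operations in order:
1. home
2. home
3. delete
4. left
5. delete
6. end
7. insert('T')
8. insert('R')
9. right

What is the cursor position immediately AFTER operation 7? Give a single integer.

Answer: 3

Derivation:
After op 1 (home): buf='GMAC' cursor=0
After op 2 (home): buf='GMAC' cursor=0
After op 3 (delete): buf='MAC' cursor=0
After op 4 (left): buf='MAC' cursor=0
After op 5 (delete): buf='AC' cursor=0
After op 6 (end): buf='AC' cursor=2
After op 7 (insert('T')): buf='ACT' cursor=3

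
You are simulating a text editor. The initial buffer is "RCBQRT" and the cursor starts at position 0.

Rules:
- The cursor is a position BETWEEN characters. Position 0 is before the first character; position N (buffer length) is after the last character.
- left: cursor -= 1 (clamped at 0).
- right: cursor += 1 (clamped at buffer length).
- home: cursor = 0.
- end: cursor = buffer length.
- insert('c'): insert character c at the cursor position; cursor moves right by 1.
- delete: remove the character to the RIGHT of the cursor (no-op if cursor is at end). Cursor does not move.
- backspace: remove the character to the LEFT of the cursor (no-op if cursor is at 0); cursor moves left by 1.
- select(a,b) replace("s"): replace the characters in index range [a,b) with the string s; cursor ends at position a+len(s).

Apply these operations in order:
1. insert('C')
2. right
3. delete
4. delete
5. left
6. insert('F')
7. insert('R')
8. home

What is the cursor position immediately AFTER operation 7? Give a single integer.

After op 1 (insert('C')): buf='CRCBQRT' cursor=1
After op 2 (right): buf='CRCBQRT' cursor=2
After op 3 (delete): buf='CRBQRT' cursor=2
After op 4 (delete): buf='CRQRT' cursor=2
After op 5 (left): buf='CRQRT' cursor=1
After op 6 (insert('F')): buf='CFRQRT' cursor=2
After op 7 (insert('R')): buf='CFRRQRT' cursor=3

Answer: 3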